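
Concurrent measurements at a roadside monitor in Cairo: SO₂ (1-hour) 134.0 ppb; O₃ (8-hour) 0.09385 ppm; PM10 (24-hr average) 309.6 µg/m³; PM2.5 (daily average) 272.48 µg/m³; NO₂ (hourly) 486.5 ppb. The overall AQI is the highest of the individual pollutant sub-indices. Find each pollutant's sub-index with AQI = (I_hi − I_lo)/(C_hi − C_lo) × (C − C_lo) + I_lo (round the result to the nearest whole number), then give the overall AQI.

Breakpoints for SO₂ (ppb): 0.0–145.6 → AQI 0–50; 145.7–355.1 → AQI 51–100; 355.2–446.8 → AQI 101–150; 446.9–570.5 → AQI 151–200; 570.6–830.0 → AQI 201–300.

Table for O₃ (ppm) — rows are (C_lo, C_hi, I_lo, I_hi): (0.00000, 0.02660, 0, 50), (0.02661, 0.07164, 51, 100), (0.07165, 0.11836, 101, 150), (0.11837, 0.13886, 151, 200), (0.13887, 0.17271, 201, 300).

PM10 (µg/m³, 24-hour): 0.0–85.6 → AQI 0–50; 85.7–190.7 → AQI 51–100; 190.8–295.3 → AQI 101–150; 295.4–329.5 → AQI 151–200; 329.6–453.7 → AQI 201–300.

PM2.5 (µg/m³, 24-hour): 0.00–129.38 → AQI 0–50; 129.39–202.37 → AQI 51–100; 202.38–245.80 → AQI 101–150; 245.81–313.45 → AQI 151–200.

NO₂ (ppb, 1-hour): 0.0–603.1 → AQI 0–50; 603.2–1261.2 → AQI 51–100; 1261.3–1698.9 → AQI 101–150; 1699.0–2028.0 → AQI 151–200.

171

SO₂: 134.0 lies in 0.0–145.6, so I_lo=0, I_hi=50, C_lo=0.0, C_hi=145.6.
(50−0)/(145.6−0.0) × (134.0−0.0) + 0 = 50/145.6 × 134.0 + 0 ≈ 46.02 → 46.
O₃: 0.09385 ∈ [0.07165, 0.11836] ↔ index [101, 150].
101 + (0.09385−0.07165)·(150−101)/(0.11836−0.07165) = 101 + 0.02220·49/0.04671 ≈ 124.29, so AQI = 124.
PM10: 309.6 ∈ [295.4, 329.5] ↔ index [151, 200].
151 + (309.6−295.4)·(200−151)/(329.5−295.4) = 151 + 14.2·49/34.1 ≈ 171.40, so AQI = 171.
PM2.5: 272.48 lies in 245.81–313.45, so I_lo=151, I_hi=200, C_lo=245.81, C_hi=313.45.
(200−151)/(313.45−245.81) × (272.48−245.81) + 151 = 49/67.64 × 26.67 + 151 ≈ 170.32 → 170.
NO₂: 486.5 ∈ [0.0, 603.1] ↔ index [0, 50].
0 + (486.5−0.0)·(50−0)/(603.1−0.0) = 0 + 486.5·50/603.1 ≈ 40.33, so AQI = 40.
Sub-indices: SO₂→46, O₃→124, PM10→171, PM2.5→170, NO₂→40. Overall AQI = max = 171; dominant pollutant is PM10.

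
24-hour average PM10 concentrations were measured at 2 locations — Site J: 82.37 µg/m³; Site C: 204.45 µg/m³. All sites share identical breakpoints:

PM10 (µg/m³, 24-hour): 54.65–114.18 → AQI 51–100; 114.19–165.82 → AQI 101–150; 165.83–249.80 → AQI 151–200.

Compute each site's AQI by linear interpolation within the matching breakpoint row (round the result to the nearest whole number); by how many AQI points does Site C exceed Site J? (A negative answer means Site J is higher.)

100

Site J: row 54.65–114.18 (AQI 51–100). (100−51)·(82.37−54.65)/(114.18−54.65) + 51 = 49·27.72/59.53 + 51 ≈ 73.82 → 74.
Site C: 204.45 lies in 165.83–249.80, so I_lo=151, I_hi=200, C_lo=165.83, C_hi=249.80.
(200−151)/(249.80−165.83) × (204.45−165.83) + 151 = 49/83.97 × 38.62 + 151 ≈ 173.54 → 174.
AQIs: Site J=74, Site C=174. Site C (174) − Site J (74) = 100.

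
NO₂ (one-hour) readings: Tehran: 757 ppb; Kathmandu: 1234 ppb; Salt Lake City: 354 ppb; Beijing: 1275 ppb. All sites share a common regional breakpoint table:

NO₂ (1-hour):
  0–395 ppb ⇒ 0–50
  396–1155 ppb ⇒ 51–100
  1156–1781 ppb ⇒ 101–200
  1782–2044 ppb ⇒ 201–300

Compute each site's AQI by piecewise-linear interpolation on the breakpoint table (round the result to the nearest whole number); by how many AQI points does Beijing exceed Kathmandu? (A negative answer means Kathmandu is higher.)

7

Tehran: row 396–1155 (AQI 51–100). (100−51)·(757−396)/(1155−396) + 51 = 49·361/759 + 51 ≈ 74.31 → 74.
Kathmandu 1234: bracket 1156–1781 → index 101–200; slope 99/625, offset 78.
AQI = 101 + 99/625·78 ≈ 113.36 ⇒ 113.
Salt Lake City: row 0–395 (AQI 0–50). (50−0)·(354−0)/(395−0) + 0 = 50·354/395 + 0 ≈ 44.81 → 45.
Beijing: row 1156–1781 (AQI 101–200). (200−101)·(1275−1156)/(1781−1156) + 101 = 99·119/625 + 101 ≈ 119.85 → 120.
AQIs: Tehran=74, Kathmandu=113, Salt Lake City=45, Beijing=120. Beijing (120) − Kathmandu (113) = 7.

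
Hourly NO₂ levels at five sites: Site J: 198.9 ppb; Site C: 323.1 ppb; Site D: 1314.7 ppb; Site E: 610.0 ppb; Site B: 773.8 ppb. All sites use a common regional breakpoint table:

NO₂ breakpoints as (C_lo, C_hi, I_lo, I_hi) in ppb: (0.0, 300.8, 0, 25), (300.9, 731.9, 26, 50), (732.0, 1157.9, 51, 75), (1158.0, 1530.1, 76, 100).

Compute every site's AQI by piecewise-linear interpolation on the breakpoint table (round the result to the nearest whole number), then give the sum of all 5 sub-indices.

Site J: 198.9 ∈ [0.0, 300.8] ↔ index [0, 25].
0 + (198.9−0.0)·(25−0)/(300.8−0.0) = 0 + 198.9·25/300.8 ≈ 16.53, so AQI = 17.
Site C: row 300.9–731.9 (AQI 26–50). (50−26)·(323.1−300.9)/(731.9−300.9) + 26 = 24·22.2/431.0 + 26 ≈ 27.24 → 27.
Site D 1314.7: bracket 1158.0–1530.1 → index 76–100; slope 24/372.1, offset 156.7.
AQI = 76 + 24/372.1·156.7 ≈ 86.11 ⇒ 86.
Site E: row 300.9–731.9 (AQI 26–50). (50−26)·(610.0−300.9)/(731.9−300.9) + 26 = 24·309.1/431.0 + 26 ≈ 43.21 → 43.
Site B: 773.8 ∈ [732.0, 1157.9] ↔ index [51, 75].
51 + (773.8−732.0)·(75−51)/(1157.9−732.0) = 51 + 41.8·24/425.9 ≈ 53.36, so AQI = 53.
AQIs: Site J=17, Site C=27, Site D=86, Site E=43, Site B=53. Sum = 17 + 27 + 86 + 43 + 53 = 226.

226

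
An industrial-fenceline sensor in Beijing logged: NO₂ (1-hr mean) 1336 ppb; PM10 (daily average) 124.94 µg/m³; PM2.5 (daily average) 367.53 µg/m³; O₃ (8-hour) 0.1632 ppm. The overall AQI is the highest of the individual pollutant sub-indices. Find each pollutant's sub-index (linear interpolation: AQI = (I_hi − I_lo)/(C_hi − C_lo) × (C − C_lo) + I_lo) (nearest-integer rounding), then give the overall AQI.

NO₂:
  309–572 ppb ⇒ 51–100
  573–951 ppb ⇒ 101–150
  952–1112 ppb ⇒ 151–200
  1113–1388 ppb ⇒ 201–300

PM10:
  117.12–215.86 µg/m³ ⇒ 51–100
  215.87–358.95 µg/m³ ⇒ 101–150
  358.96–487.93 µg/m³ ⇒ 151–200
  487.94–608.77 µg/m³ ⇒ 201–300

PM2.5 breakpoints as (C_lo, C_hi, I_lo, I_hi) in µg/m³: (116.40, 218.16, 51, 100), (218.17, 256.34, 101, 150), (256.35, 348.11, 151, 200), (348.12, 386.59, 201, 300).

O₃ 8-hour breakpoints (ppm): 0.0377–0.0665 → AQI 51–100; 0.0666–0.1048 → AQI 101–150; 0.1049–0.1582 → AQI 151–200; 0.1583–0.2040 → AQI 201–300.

281

NO₂ 1336: bracket 1113–1388 → index 201–300; slope 99/275, offset 223.
AQI = 201 + 99/275·223 ≈ 281.28 ⇒ 281.
PM10: 124.94 ∈ [117.12, 215.86] ↔ index [51, 100].
51 + (124.94−117.12)·(100−51)/(215.86−117.12) = 51 + 7.82·49/98.74 ≈ 54.88, so AQI = 55.
PM2.5: 367.53 ∈ [348.12, 386.59] ↔ index [201, 300].
201 + (367.53−348.12)·(300−201)/(386.59−348.12) = 201 + 19.41·99/38.47 ≈ 250.95, so AQI = 251.
O₃: 0.1632 ∈ [0.1583, 0.2040] ↔ index [201, 300].
201 + (0.1632−0.1583)·(300−201)/(0.2040−0.1583) = 201 + 0.0049·99/0.0457 ≈ 211.61, so AQI = 212.
Sub-indices: NO₂→281, PM10→55, PM2.5→251, O₃→212. Overall AQI = max = 281; dominant pollutant is NO₂.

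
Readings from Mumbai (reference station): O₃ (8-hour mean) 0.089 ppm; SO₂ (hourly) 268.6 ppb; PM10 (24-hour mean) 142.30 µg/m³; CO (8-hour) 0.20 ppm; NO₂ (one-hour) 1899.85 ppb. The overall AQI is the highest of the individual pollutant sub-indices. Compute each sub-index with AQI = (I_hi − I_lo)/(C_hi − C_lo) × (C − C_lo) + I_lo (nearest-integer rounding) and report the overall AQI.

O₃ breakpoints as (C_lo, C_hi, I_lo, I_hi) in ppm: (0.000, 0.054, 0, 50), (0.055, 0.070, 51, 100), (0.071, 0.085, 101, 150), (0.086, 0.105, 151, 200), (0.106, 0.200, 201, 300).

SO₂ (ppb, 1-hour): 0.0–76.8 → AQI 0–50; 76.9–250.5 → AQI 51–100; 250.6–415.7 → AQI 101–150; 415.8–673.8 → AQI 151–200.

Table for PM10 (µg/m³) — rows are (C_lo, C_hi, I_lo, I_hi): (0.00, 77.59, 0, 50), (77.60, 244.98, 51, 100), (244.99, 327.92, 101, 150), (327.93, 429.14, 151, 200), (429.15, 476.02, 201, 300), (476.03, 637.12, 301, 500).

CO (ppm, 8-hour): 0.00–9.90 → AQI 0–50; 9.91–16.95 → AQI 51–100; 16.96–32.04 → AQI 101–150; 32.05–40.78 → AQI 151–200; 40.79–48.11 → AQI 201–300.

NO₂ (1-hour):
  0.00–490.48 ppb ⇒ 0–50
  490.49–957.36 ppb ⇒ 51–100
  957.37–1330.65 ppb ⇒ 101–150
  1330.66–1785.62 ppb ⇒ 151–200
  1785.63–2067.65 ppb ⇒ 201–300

241

O₃: 0.089 lies in 0.086–0.105, so I_lo=151, I_hi=200, C_lo=0.086, C_hi=0.105.
(200−151)/(0.105−0.086) × (0.089−0.086) + 151 = 49/0.019 × 0.003 + 151 ≈ 158.74 → 159.
SO₂: 268.6 lies in 250.6–415.7, so I_lo=101, I_hi=150, C_lo=250.6, C_hi=415.7.
(150−101)/(415.7−250.6) × (268.6−250.6) + 101 = 49/165.1 × 18.0 + 101 ≈ 106.34 → 106.
PM10: 142.30 lies in 77.60–244.98, so I_lo=51, I_hi=100, C_lo=77.60, C_hi=244.98.
(100−51)/(244.98−77.60) × (142.30−77.60) + 51 = 49/167.38 × 64.70 + 51 ≈ 69.94 → 70.
CO: 0.20 lies in 0.00–9.90, so I_lo=0, I_hi=50, C_lo=0.00, C_hi=9.90.
(50−0)/(9.90−0.00) × (0.20−0.00) + 0 = 50/9.90 × 0.20 + 0 ≈ 1.01 → 1.
NO₂: 1899.85 lies in 1785.63–2067.65, so I_lo=201, I_hi=300, C_lo=1785.63, C_hi=2067.65.
(300−201)/(2067.65−1785.63) × (1899.85−1785.63) + 201 = 99/282.02 × 114.22 + 201 ≈ 241.10 → 241.
Sub-indices: O₃→159, SO₂→106, PM10→70, CO→1, NO₂→241. Overall AQI = max = 241; dominant pollutant is NO₂.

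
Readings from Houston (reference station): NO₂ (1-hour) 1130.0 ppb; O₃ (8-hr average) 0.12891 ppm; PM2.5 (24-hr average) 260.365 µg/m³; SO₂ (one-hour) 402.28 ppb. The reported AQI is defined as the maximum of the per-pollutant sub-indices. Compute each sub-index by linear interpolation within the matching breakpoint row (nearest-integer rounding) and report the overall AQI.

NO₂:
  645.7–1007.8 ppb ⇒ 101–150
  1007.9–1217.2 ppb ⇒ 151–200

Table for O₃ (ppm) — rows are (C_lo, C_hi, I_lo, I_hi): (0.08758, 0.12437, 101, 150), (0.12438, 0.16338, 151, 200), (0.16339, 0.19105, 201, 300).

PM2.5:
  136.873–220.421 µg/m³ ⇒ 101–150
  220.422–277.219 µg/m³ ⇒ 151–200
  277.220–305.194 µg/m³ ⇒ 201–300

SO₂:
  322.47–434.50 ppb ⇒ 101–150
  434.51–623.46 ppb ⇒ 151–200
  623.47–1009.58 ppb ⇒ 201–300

185

NO₂: 1130.0 lies in 1007.9–1217.2, so I_lo=151, I_hi=200, C_lo=1007.9, C_hi=1217.2.
(200−151)/(1217.2−1007.9) × (1130.0−1007.9) + 151 = 49/209.3 × 122.1 + 151 ≈ 179.59 → 180.
O₃: 0.12891 lies in 0.12438–0.16338, so I_lo=151, I_hi=200, C_lo=0.12438, C_hi=0.16338.
(200−151)/(0.16338−0.12438) × (0.12891−0.12438) + 151 = 49/0.03900 × 0.00453 + 151 ≈ 156.69 → 157.
PM2.5 260.365: bracket 220.422–277.219 → index 151–200; slope 49/56.797, offset 39.943.
AQI = 151 + 49/56.797·39.943 ≈ 185.46 ⇒ 185.
SO₂: row 322.47–434.50 (AQI 101–150). (150−101)·(402.28−322.47)/(434.50−322.47) + 101 = 49·79.81/112.03 + 101 ≈ 135.91 → 136.
Sub-indices: NO₂→180, O₃→157, PM2.5→185, SO₂→136. Overall AQI = max = 185; dominant pollutant is PM2.5.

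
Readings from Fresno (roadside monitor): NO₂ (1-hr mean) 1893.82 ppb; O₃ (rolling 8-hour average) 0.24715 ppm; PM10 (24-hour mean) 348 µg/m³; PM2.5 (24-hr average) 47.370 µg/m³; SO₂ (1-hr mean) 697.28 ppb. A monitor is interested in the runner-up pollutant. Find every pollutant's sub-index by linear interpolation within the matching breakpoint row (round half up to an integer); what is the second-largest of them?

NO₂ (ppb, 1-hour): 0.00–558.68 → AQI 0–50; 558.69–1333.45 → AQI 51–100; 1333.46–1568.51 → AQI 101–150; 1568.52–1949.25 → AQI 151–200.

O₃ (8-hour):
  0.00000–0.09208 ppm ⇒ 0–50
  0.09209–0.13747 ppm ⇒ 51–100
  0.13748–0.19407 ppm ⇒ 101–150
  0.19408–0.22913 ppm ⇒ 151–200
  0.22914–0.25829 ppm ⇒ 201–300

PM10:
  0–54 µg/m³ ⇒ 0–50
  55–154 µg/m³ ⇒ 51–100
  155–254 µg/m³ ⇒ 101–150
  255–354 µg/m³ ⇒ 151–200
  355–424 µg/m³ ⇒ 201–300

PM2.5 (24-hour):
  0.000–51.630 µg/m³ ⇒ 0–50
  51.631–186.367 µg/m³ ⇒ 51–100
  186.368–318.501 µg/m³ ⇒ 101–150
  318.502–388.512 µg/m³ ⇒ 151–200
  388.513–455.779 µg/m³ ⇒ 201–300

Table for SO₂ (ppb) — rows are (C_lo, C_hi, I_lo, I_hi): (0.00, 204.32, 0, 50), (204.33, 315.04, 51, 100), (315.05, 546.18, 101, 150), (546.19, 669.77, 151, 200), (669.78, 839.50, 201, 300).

217

NO₂: 1893.82 lies in 1568.52–1949.25, so I_lo=151, I_hi=200, C_lo=1568.52, C_hi=1949.25.
(200−151)/(1949.25−1568.52) × (1893.82−1568.52) + 151 = 49/380.73 × 325.30 + 151 ≈ 192.87 → 193.
O₃: 0.24715 ∈ [0.22914, 0.25829] ↔ index [201, 300].
201 + (0.24715−0.22914)·(300−201)/(0.25829−0.22914) = 201 + 0.01801·99/0.02915 ≈ 262.17, so AQI = 262.
PM10 348: bracket 255–354 → index 151–200; slope 49/99, offset 93.
AQI = 151 + 49/99·93 ≈ 197.03 ⇒ 197.
PM2.5: 47.370 ∈ [0.000, 51.630] ↔ index [0, 50].
0 + (47.370−0.000)·(50−0)/(51.630−0.000) = 0 + 47.370·50/51.630 ≈ 45.87, so AQI = 46.
SO₂: row 669.78–839.50 (AQI 201–300). (300−201)·(697.28−669.78)/(839.50−669.78) + 201 = 99·27.50/169.72 + 201 ≈ 217.04 → 217.
Sub-indices: NO₂→193, O₃→262, PM10→197, PM2.5→46, SO₂→217. Ranked high→low: 262, 217, 197, 193, 46. Second-highest sub-index = 217.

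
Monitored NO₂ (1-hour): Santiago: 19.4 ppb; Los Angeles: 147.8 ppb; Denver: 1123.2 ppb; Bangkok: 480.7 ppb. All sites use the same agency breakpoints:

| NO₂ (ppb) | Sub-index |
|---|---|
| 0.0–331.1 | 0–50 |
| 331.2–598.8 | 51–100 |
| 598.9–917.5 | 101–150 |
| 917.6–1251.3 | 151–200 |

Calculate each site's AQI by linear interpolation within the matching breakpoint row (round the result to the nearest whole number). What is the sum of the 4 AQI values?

284

Santiago 19.4: bracket 0.0–331.1 → index 0–50; slope 50/331.1, offset 19.4.
AQI = 0 + 50/331.1·19.4 ≈ 2.93 ⇒ 3.
Los Angeles: 147.8 lies in 0.0–331.1, so I_lo=0, I_hi=50, C_lo=0.0, C_hi=331.1.
(50−0)/(331.1−0.0) × (147.8−0.0) + 0 = 50/331.1 × 147.8 + 0 ≈ 22.32 → 22.
Denver: 1123.2 ∈ [917.6, 1251.3] ↔ index [151, 200].
151 + (1123.2−917.6)·(200−151)/(1251.3−917.6) = 151 + 205.6·49/333.7 ≈ 181.19, so AQI = 181.
Bangkok: row 331.2–598.8 (AQI 51–100). (100−51)·(480.7−331.2)/(598.8−331.2) + 51 = 49·149.5/267.6 + 51 ≈ 78.37 → 78.
AQIs: Santiago=3, Los Angeles=22, Denver=181, Bangkok=78. Sum = 3 + 22 + 181 + 78 = 284.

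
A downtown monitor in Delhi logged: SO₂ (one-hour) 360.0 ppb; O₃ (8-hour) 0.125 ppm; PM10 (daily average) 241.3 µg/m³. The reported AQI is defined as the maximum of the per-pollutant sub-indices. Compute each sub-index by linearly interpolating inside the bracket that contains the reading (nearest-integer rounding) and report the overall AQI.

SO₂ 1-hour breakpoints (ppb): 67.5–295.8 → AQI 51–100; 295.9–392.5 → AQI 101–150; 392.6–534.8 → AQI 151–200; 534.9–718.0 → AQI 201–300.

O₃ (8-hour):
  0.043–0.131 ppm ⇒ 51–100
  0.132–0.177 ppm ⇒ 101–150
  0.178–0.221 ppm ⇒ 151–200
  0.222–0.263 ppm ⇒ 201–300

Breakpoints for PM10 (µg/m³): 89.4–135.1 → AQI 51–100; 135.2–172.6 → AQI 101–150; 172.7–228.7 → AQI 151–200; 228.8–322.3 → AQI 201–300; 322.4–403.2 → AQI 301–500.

SO₂ 360.0: bracket 295.9–392.5 → index 101–150; slope 49/96.6, offset 64.1.
AQI = 101 + 49/96.6·64.1 ≈ 133.51 ⇒ 134.
O₃: 0.125 lies in 0.043–0.131, so I_lo=51, I_hi=100, C_lo=0.043, C_hi=0.131.
(100−51)/(0.131−0.043) × (0.125−0.043) + 51 = 49/0.088 × 0.082 + 51 ≈ 96.66 → 97.
PM10: row 228.8–322.3 (AQI 201–300). (300−201)·(241.3−228.8)/(322.3−228.8) + 201 = 99·12.5/93.5 + 201 ≈ 214.24 → 214.
Sub-indices: SO₂→134, O₃→97, PM10→214. Overall AQI = max = 214; dominant pollutant is PM10.

214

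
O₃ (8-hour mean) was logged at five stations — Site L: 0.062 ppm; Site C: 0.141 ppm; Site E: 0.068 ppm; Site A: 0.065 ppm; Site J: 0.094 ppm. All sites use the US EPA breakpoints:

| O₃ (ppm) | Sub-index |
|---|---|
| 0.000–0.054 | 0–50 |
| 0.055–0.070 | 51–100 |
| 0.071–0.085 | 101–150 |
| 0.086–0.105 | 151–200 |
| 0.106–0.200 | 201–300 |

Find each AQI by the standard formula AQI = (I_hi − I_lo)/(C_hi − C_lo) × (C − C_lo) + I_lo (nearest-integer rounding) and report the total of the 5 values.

Site L: 0.062 ∈ [0.055, 0.070] ↔ index [51, 100].
51 + (0.062−0.055)·(100−51)/(0.070−0.055) = 51 + 0.007·49/0.015 ≈ 73.87, so AQI = 74.
Site C: 0.141 lies in 0.106–0.200, so I_lo=201, I_hi=300, C_lo=0.106, C_hi=0.200.
(300−201)/(0.200−0.106) × (0.141−0.106) + 201 = 99/0.094 × 0.035 + 201 ≈ 237.86 → 238.
Site E: 0.068 lies in 0.055–0.070, so I_lo=51, I_hi=100, C_lo=0.055, C_hi=0.070.
(100−51)/(0.070−0.055) × (0.068−0.055) + 51 = 49/0.015 × 0.013 + 51 ≈ 93.47 → 93.
Site A: 0.065 ∈ [0.055, 0.070] ↔ index [51, 100].
51 + (0.065−0.055)·(100−51)/(0.070−0.055) = 51 + 0.010·49/0.015 ≈ 83.67, so AQI = 84.
Site J: 0.094 ∈ [0.086, 0.105] ↔ index [151, 200].
151 + (0.094−0.086)·(200−151)/(0.105−0.086) = 151 + 0.008·49/0.019 ≈ 171.63, so AQI = 172.
AQIs: Site L=74, Site C=238, Site E=93, Site A=84, Site J=172. Sum = 74 + 238 + 93 + 84 + 172 = 661.

661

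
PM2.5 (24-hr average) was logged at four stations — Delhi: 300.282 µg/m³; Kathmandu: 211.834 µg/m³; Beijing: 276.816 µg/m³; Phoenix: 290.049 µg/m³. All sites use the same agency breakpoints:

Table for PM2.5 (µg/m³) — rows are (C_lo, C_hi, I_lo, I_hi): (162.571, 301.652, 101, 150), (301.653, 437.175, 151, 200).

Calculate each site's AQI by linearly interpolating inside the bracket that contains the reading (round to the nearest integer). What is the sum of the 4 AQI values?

Delhi: 300.282 lies in 162.571–301.652, so I_lo=101, I_hi=150, C_lo=162.571, C_hi=301.652.
(150−101)/(301.652−162.571) × (300.282−162.571) + 101 = 49/139.081 × 137.711 + 101 ≈ 149.52 → 150.
Kathmandu: row 162.571–301.652 (AQI 101–150). (150−101)·(211.834−162.571)/(301.652−162.571) + 101 = 49·49.263/139.081 + 101 ≈ 118.36 → 118.
Beijing: 276.816 lies in 162.571–301.652, so I_lo=101, I_hi=150, C_lo=162.571, C_hi=301.652.
(150−101)/(301.652−162.571) × (276.816−162.571) + 101 = 49/139.081 × 114.245 + 101 ≈ 141.25 → 141.
Phoenix: 290.049 ∈ [162.571, 301.652] ↔ index [101, 150].
101 + (290.049−162.571)·(150−101)/(301.652−162.571) = 101 + 127.478·49/139.081 ≈ 145.91, so AQI = 146.
AQIs: Delhi=150, Kathmandu=118, Beijing=141, Phoenix=146. Sum = 150 + 118 + 141 + 146 = 555.

555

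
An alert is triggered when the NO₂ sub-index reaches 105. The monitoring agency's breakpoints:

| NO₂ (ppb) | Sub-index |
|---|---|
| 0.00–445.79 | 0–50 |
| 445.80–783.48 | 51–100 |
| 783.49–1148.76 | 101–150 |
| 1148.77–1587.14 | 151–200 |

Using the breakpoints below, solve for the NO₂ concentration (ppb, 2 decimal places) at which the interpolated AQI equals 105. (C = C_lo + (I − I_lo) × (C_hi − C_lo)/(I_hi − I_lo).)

AQI 105 lies in the 101–150 band, which corresponds to 783.49–1148.76 ppb.
C = 783.49 + (105−101)×(1148.76−783.49)/(150−101) = 783.49 + 4×365.27/49 ≈ 813.3080 ppb → 813.31 ppb to 2 dp.

813.31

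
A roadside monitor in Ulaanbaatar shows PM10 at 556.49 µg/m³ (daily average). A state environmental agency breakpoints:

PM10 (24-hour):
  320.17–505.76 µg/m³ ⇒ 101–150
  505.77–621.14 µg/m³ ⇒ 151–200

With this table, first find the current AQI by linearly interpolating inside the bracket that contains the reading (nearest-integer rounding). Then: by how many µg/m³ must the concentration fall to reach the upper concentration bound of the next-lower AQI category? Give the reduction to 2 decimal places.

50.73

PM10: 556.49 lies in 505.77–621.14, so I_lo=151, I_hi=200, C_lo=505.77, C_hi=621.14.
(200−151)/(621.14−505.77) × (556.49−505.77) + 151 = 49/115.37 × 50.72 + 151 ≈ 172.54 → 173.
Current AQI 173 is in the Unhealthy range (151–200). The next-lower category tops out at AQI 150, whose upper concentration bound is 505.76 µg/m³.
Reduction needed = 556.49 − 505.76 = 50.73 µg/m³.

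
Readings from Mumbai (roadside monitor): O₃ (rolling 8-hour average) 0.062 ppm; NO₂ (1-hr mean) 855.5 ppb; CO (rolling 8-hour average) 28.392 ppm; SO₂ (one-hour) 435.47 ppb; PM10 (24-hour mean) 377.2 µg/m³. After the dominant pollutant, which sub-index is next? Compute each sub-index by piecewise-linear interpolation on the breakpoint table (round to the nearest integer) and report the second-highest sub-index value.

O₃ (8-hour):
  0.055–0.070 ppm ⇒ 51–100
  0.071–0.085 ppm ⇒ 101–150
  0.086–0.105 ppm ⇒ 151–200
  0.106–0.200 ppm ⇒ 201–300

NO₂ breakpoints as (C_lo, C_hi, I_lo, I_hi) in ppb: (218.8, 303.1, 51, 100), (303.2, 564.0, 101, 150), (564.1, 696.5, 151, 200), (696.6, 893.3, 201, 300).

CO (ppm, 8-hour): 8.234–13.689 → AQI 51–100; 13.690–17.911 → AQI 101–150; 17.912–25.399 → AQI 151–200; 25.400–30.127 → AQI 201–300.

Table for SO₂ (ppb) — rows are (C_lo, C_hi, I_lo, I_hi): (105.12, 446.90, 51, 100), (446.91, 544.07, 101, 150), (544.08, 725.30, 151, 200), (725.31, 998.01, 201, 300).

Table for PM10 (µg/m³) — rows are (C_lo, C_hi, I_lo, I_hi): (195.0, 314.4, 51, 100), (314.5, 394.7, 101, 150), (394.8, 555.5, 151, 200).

264

O₃: 0.062 lies in 0.055–0.070, so I_lo=51, I_hi=100, C_lo=0.055, C_hi=0.070.
(100−51)/(0.070−0.055) × (0.062−0.055) + 51 = 49/0.015 × 0.007 + 51 ≈ 73.87 → 74.
NO₂: 855.5 lies in 696.6–893.3, so I_lo=201, I_hi=300, C_lo=696.6, C_hi=893.3.
(300−201)/(893.3−696.6) × (855.5−696.6) + 201 = 99/196.7 × 158.9 + 201 ≈ 280.98 → 281.
CO: row 25.400–30.127 (AQI 201–300). (300−201)·(28.392−25.400)/(30.127−25.400) + 201 = 99·2.992/4.727 + 201 ≈ 263.66 → 264.
SO₂: 435.47 ∈ [105.12, 446.90] ↔ index [51, 100].
51 + (435.47−105.12)·(100−51)/(446.90−105.12) = 51 + 330.35·49/341.78 ≈ 98.36, so AQI = 98.
PM10: 377.2 ∈ [314.5, 394.7] ↔ index [101, 150].
101 + (377.2−314.5)·(150−101)/(394.7−314.5) = 101 + 62.7·49/80.2 ≈ 139.31, so AQI = 139.
Sub-indices: O₃→74, NO₂→281, CO→264, SO₂→98, PM10→139. Ranked high→low: 281, 264, 139, 98, 74. Second-highest sub-index = 264.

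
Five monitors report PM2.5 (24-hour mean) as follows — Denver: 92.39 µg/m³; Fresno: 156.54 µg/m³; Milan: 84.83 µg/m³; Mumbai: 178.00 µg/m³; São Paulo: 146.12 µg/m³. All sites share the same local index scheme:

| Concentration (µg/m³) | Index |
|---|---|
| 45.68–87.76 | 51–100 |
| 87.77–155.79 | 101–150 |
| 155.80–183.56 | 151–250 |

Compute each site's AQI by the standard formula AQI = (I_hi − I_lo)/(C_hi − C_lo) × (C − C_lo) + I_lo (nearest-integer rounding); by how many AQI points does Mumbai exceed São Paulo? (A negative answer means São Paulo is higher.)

Denver: 92.39 ∈ [87.77, 155.79] ↔ index [101, 150].
101 + (92.39−87.77)·(150−101)/(155.79−87.77) = 101 + 4.62·49/68.02 ≈ 104.33, so AQI = 104.
Fresno: row 155.80–183.56 (AQI 151–250). (250−151)·(156.54−155.80)/(183.56−155.80) + 151 = 99·0.74/27.76 + 151 ≈ 153.64 → 154.
Milan: 84.83 ∈ [45.68, 87.76] ↔ index [51, 100].
51 + (84.83−45.68)·(100−51)/(87.76−45.68) = 51 + 39.15·49/42.08 ≈ 96.59, so AQI = 97.
Mumbai: 178.00 lies in 155.80–183.56, so I_lo=151, I_hi=250, C_lo=155.80, C_hi=183.56.
(250−151)/(183.56−155.80) × (178.00−155.80) + 151 = 99/27.76 × 22.20 + 151 ≈ 230.17 → 230.
São Paulo: 146.12 lies in 87.77–155.79, so I_lo=101, I_hi=150, C_lo=87.77, C_hi=155.79.
(150−101)/(155.79−87.77) × (146.12−87.77) + 101 = 49/68.02 × 58.35 + 101 ≈ 143.03 → 143.
AQIs: Denver=104, Fresno=154, Milan=97, Mumbai=230, São Paulo=143. Mumbai (230) − São Paulo (143) = 87.

87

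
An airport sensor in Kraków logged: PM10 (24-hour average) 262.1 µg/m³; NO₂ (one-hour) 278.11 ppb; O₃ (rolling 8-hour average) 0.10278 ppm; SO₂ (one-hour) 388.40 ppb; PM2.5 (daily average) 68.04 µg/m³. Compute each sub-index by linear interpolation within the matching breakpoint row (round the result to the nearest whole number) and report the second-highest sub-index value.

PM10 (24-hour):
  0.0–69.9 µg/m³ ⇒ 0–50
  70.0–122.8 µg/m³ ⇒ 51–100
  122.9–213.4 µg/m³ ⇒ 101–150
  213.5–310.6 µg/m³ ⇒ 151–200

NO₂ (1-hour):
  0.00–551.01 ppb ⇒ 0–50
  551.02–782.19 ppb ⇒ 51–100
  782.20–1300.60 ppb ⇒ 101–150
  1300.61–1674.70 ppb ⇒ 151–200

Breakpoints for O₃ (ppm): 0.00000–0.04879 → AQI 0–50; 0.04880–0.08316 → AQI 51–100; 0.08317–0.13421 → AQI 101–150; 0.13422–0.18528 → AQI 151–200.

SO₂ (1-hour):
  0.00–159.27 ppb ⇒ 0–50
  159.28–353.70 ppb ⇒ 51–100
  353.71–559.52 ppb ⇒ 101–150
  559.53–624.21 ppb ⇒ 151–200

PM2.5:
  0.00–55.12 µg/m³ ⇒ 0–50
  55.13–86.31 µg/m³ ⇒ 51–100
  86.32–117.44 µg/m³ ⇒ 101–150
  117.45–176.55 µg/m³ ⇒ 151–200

PM10: row 213.5–310.6 (AQI 151–200). (200−151)·(262.1−213.5)/(310.6−213.5) + 151 = 49·48.6/97.1 + 151 ≈ 175.53 → 176.
NO₂ 278.11: bracket 0.00–551.01 → index 0–50; slope 50/551.01, offset 278.11.
AQI = 0 + 50/551.01·278.11 ≈ 25.24 ⇒ 25.
O₃: 0.10278 ∈ [0.08317, 0.13421] ↔ index [101, 150].
101 + (0.10278−0.08317)·(150−101)/(0.13421−0.08317) = 101 + 0.01961·49/0.05104 ≈ 119.83, so AQI = 120.
SO₂: 388.40 lies in 353.71–559.52, so I_lo=101, I_hi=150, C_lo=353.71, C_hi=559.52.
(150−101)/(559.52−353.71) × (388.40−353.71) + 101 = 49/205.81 × 34.69 + 101 ≈ 109.26 → 109.
PM2.5: row 55.13–86.31 (AQI 51–100). (100−51)·(68.04−55.13)/(86.31−55.13) + 51 = 49·12.91/31.18 + 51 ≈ 71.29 → 71.
Sub-indices: PM10→176, NO₂→25, O₃→120, SO₂→109, PM2.5→71. Ranked high→low: 176, 120, 109, 71, 25. Second-highest sub-index = 120.

120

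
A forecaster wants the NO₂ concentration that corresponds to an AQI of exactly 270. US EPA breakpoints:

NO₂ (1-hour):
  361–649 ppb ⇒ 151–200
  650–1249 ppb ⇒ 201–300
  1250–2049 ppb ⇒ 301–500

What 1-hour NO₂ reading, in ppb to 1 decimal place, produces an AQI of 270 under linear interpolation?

AQI 270 lies in the 201–300 band, which corresponds to 650–1249 ppb.
C = 650 + (270−201)×(1249−650)/(300−201) = 650 + 69×599/99 ≈ 1067.485 ppb → 1067.5 ppb to 1 dp.

1067.5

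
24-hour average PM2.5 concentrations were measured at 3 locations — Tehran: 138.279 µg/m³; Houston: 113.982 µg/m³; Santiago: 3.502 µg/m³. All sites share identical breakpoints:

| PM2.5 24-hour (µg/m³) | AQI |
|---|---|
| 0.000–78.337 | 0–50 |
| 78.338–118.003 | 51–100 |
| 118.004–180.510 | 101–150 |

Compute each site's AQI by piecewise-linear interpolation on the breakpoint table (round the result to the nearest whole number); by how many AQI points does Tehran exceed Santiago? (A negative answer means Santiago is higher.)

Tehran: 138.279 lies in 118.004–180.510, so I_lo=101, I_hi=150, C_lo=118.004, C_hi=180.510.
(150−101)/(180.510−118.004) × (138.279−118.004) + 101 = 49/62.506 × 20.275 + 101 ≈ 116.89 → 117.
Houston: row 78.338–118.003 (AQI 51–100). (100−51)·(113.982−78.338)/(118.003−78.338) + 51 = 49·35.644/39.665 + 51 ≈ 95.03 → 95.
Santiago 3.502: bracket 0.000–78.337 → index 0–50; slope 50/78.337, offset 3.502.
AQI = 0 + 50/78.337·3.502 ≈ 2.24 ⇒ 2.
AQIs: Tehran=117, Houston=95, Santiago=2. Tehran (117) − Santiago (2) = 115.

115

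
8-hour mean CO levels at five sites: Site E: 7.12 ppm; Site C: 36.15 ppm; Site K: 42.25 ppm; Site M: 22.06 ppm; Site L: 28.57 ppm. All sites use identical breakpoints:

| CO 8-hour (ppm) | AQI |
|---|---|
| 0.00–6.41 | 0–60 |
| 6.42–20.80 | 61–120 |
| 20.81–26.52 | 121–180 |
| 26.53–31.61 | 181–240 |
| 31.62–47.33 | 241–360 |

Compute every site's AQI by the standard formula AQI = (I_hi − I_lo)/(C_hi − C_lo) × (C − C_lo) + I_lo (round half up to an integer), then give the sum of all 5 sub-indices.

1000

Site E 7.12: bracket 6.42–20.80 → index 61–120; slope 59/14.38, offset 0.70.
AQI = 61 + 59/14.38·0.70 ≈ 63.87 ⇒ 64.
Site C: 36.15 lies in 31.62–47.33, so I_lo=241, I_hi=360, C_lo=31.62, C_hi=47.33.
(360−241)/(47.33−31.62) × (36.15−31.62) + 241 = 119/15.71 × 4.53 + 241 ≈ 275.31 → 275.
Site K: 42.25 lies in 31.62–47.33, so I_lo=241, I_hi=360, C_lo=31.62, C_hi=47.33.
(360−241)/(47.33−31.62) × (42.25−31.62) + 241 = 119/15.71 × 10.63 + 241 ≈ 321.52 → 322.
Site M 22.06: bracket 20.81–26.52 → index 121–180; slope 59/5.71, offset 1.25.
AQI = 121 + 59/5.71·1.25 ≈ 133.92 ⇒ 134.
Site L: row 26.53–31.61 (AQI 181–240). (240−181)·(28.57−26.53)/(31.61−26.53) + 181 = 59·2.04/5.08 + 181 ≈ 204.69 → 205.
AQIs: Site E=64, Site C=275, Site K=322, Site M=134, Site L=205. Sum = 64 + 275 + 322 + 134 + 205 = 1000.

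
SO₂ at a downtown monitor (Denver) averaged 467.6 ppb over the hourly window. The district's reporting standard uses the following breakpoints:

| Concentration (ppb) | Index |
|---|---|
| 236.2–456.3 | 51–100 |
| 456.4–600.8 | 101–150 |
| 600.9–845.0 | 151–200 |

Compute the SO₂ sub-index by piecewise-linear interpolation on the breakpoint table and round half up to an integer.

SO₂ 467.6: bracket 456.4–600.8 → index 101–150; slope 49/144.4, offset 11.2.
AQI = 101 + 49/144.4·11.2 ≈ 104.80 ⇒ 105.

105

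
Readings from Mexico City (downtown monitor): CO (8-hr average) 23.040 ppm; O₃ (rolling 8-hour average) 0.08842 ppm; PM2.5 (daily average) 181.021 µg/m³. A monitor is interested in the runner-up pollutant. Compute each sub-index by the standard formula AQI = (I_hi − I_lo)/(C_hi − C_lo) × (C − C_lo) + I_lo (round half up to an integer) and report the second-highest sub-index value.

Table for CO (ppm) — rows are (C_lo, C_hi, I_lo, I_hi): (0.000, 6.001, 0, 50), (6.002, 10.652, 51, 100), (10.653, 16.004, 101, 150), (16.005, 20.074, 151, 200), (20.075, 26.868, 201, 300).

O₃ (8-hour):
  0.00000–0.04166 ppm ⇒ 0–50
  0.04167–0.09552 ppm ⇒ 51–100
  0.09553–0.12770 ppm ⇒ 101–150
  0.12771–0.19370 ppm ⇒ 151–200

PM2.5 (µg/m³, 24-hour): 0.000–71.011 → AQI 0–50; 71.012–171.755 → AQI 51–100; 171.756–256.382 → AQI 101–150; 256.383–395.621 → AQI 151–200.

CO: 23.040 ∈ [20.075, 26.868] ↔ index [201, 300].
201 + (23.040−20.075)·(300−201)/(26.868−20.075) = 201 + 2.965·99/6.793 ≈ 244.21, so AQI = 244.
O₃: 0.08842 ∈ [0.04167, 0.09552] ↔ index [51, 100].
51 + (0.08842−0.04167)·(100−51)/(0.09552−0.04167) = 51 + 0.04675·49/0.05385 ≈ 93.54, so AQI = 94.
PM2.5: row 171.756–256.382 (AQI 101–150). (150−101)·(181.021−171.756)/(256.382−171.756) + 101 = 49·9.265/84.626 + 101 ≈ 106.36 → 106.
Sub-indices: CO→244, O₃→94, PM2.5→106. Ranked high→low: 244, 106, 94. Second-highest sub-index = 106.

106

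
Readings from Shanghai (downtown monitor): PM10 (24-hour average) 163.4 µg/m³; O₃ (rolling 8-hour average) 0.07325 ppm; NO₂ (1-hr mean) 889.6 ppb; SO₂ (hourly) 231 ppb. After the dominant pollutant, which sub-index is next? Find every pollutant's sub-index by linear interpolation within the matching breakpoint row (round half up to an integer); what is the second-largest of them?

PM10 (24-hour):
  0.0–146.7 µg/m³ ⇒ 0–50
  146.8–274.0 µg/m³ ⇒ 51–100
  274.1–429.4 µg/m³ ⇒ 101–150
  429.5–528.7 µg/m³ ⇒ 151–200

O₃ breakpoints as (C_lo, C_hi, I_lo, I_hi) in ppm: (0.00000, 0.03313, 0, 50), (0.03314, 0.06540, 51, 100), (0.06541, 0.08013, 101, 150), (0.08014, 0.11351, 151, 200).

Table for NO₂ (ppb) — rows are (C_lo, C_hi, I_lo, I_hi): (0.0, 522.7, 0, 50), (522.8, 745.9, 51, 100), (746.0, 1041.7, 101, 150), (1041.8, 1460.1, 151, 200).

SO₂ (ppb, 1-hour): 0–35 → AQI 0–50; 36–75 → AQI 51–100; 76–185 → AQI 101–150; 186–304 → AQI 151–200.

PM10: 163.4 ∈ [146.8, 274.0] ↔ index [51, 100].
51 + (163.4−146.8)·(100−51)/(274.0−146.8) = 51 + 16.6·49/127.2 ≈ 57.39, so AQI = 57.
O₃ 0.07325: bracket 0.06541–0.08013 → index 101–150; slope 49/0.01472, offset 0.00784.
AQI = 101 + 49/0.01472·0.00784 ≈ 127.10 ⇒ 127.
NO₂: 889.6 lies in 746.0–1041.7, so I_lo=101, I_hi=150, C_lo=746.0, C_hi=1041.7.
(150−101)/(1041.7−746.0) × (889.6−746.0) + 101 = 49/295.7 × 143.6 + 101 ≈ 124.80 → 125.
SO₂: row 186–304 (AQI 151–200). (200−151)·(231−186)/(304−186) + 151 = 49·45/118 + 151 ≈ 169.69 → 170.
Sub-indices: PM10→57, O₃→127, NO₂→125, SO₂→170. Ranked high→low: 170, 127, 125, 57. Second-highest sub-index = 127.

127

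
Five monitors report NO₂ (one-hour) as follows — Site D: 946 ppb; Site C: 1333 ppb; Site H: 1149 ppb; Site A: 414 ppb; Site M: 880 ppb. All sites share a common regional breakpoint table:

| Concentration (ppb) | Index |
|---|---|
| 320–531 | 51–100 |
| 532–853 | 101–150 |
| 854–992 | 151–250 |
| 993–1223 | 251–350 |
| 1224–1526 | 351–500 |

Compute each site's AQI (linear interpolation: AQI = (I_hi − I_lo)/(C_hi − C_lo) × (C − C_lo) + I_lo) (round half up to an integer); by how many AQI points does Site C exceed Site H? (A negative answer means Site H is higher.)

87

Site D: 946 lies in 854–992, so I_lo=151, I_hi=250, C_lo=854, C_hi=992.
(250−151)/(992−854) × (946−854) + 151 = 99/138 × 92 + 151 ≈ 217.00 → 217.
Site C: 1333 ∈ [1224, 1526] ↔ index [351, 500].
351 + (1333−1224)·(500−351)/(1526−1224) = 351 + 109·149/302 ≈ 404.78, so AQI = 405.
Site H: 1149 ∈ [993, 1223] ↔ index [251, 350].
251 + (1149−993)·(350−251)/(1223−993) = 251 + 156·99/230 ≈ 318.15, so AQI = 318.
Site A: 414 lies in 320–531, so I_lo=51, I_hi=100, C_lo=320, C_hi=531.
(100−51)/(531−320) × (414−320) + 51 = 49/211 × 94 + 51 ≈ 72.83 → 73.
Site M: 880 ∈ [854, 992] ↔ index [151, 250].
151 + (880−854)·(250−151)/(992−854) = 151 + 26·99/138 ≈ 169.65, so AQI = 170.
AQIs: Site D=217, Site C=405, Site H=318, Site A=73, Site M=170. Site C (405) − Site H (318) = 87.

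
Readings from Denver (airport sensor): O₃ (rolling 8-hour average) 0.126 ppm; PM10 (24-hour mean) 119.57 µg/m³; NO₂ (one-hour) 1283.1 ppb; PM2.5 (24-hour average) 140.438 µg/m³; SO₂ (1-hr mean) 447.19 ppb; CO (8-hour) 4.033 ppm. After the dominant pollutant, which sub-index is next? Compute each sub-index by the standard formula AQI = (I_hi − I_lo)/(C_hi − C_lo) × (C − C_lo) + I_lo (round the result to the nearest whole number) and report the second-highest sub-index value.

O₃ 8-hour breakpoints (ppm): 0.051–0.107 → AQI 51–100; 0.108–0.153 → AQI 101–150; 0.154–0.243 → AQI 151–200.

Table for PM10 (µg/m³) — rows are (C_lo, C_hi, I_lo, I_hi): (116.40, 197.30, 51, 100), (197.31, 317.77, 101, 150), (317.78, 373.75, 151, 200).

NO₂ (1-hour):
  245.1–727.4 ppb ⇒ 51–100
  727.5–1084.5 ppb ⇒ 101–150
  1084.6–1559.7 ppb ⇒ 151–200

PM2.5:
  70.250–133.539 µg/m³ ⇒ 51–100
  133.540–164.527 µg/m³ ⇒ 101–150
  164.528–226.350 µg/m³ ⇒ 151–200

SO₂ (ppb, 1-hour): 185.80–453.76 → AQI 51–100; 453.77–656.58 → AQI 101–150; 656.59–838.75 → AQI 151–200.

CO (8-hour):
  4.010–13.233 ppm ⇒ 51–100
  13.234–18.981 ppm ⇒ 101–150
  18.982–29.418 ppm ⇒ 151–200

121

O₃: 0.126 lies in 0.108–0.153, so I_lo=101, I_hi=150, C_lo=0.108, C_hi=0.153.
(150−101)/(0.153−0.108) × (0.126−0.108) + 101 = 49/0.045 × 0.018 + 101 ≈ 120.60 → 121.
PM10: 119.57 lies in 116.40–197.30, so I_lo=51, I_hi=100, C_lo=116.40, C_hi=197.30.
(100−51)/(197.30−116.40) × (119.57−116.40) + 51 = 49/80.90 × 3.17 + 51 ≈ 52.92 → 53.
NO₂ 1283.1: bracket 1084.6–1559.7 → index 151–200; slope 49/475.1, offset 198.5.
AQI = 151 + 49/475.1·198.5 ≈ 171.47 ⇒ 171.
PM2.5: 140.438 lies in 133.540–164.527, so I_lo=101, I_hi=150, C_lo=133.540, C_hi=164.527.
(150−101)/(164.527−133.540) × (140.438−133.540) + 101 = 49/30.987 × 6.898 + 101 ≈ 111.91 → 112.
SO₂: row 185.80–453.76 (AQI 51–100). (100−51)·(447.19−185.80)/(453.76−185.80) + 51 = 49·261.39/267.96 + 51 ≈ 98.80 → 99.
CO: 4.033 ∈ [4.010, 13.233] ↔ index [51, 100].
51 + (4.033−4.010)·(100−51)/(13.233−4.010) = 51 + 0.023·49/9.223 ≈ 51.12, so AQI = 51.
Sub-indices: O₃→121, PM10→53, NO₂→171, PM2.5→112, SO₂→99, CO→51. Ranked high→low: 171, 121, 112, 99, 53, 51. Second-highest sub-index = 121.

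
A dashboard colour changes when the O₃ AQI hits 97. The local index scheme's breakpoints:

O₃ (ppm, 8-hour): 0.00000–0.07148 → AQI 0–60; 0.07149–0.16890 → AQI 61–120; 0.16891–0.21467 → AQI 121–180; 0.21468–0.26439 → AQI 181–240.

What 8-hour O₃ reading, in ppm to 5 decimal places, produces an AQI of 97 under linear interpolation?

0.13093

AQI 97 lies in the 61–120 band, which corresponds to 0.07149–0.16890 ppm.
C = 0.07149 + (97−61)×(0.16890−0.07149)/(120−61) = 0.07149 + 36×0.09741/59 ≈ 0.1309266 ppm → 0.13093 ppm to 5 dp.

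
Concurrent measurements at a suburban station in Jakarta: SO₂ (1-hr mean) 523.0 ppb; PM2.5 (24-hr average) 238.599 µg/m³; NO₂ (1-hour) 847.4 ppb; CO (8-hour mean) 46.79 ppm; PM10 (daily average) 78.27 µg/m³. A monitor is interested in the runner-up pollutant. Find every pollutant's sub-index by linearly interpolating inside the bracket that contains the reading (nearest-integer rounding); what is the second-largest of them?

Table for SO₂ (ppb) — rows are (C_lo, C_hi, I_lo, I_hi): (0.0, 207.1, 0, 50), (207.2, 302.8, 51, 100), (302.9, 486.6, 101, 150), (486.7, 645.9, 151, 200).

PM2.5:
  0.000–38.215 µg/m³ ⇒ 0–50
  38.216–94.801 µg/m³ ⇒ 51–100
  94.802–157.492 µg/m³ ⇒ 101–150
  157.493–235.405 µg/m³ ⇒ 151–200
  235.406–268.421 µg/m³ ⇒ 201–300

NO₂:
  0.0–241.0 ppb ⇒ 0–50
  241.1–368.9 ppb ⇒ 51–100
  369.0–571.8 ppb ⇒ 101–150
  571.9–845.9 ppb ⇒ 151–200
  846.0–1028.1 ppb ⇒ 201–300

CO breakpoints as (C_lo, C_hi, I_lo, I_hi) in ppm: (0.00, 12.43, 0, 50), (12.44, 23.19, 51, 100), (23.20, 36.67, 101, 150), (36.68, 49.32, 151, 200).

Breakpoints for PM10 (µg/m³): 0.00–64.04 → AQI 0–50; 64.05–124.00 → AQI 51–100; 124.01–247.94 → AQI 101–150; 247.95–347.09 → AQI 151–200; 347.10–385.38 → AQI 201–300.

202

SO₂: row 486.7–645.9 (AQI 151–200). (200−151)·(523.0−486.7)/(645.9−486.7) + 151 = 49·36.3/159.2 + 151 ≈ 162.17 → 162.
PM2.5: 238.599 ∈ [235.406, 268.421] ↔ index [201, 300].
201 + (238.599−235.406)·(300−201)/(268.421−235.406) = 201 + 3.193·99/33.015 ≈ 210.57, so AQI = 211.
NO₂: row 846.0–1028.1 (AQI 201–300). (300−201)·(847.4−846.0)/(1028.1−846.0) + 201 = 99·1.4/182.1 + 201 ≈ 201.76 → 202.
CO 46.79: bracket 36.68–49.32 → index 151–200; slope 49/12.64, offset 10.11.
AQI = 151 + 49/12.64·10.11 ≈ 190.19 ⇒ 190.
PM10 78.27: bracket 64.05–124.00 → index 51–100; slope 49/59.95, offset 14.22.
AQI = 51 + 49/59.95·14.22 ≈ 62.62 ⇒ 63.
Sub-indices: SO₂→162, PM2.5→211, NO₂→202, CO→190, PM10→63. Ranked high→low: 211, 202, 190, 162, 63. Second-highest sub-index = 202.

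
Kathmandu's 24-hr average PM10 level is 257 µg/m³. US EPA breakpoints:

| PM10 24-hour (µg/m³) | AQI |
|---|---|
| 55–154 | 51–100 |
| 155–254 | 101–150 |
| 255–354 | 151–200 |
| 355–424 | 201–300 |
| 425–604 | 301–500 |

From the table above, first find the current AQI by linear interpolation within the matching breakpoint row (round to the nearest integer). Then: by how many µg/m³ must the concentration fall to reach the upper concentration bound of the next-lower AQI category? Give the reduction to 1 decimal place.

PM10: 257 lies in 255–354, so I_lo=151, I_hi=200, C_lo=255, C_hi=354.
(200−151)/(354−255) × (257−255) + 151 = 49/99 × 2 + 151 ≈ 151.99 → 152.
Current AQI 152 is in the Unhealthy range (151–200). The next-lower category tops out at AQI 150, whose upper concentration bound is 254 µg/m³.
Reduction needed = 257 − 254 = 3.0 µg/m³.

3.0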